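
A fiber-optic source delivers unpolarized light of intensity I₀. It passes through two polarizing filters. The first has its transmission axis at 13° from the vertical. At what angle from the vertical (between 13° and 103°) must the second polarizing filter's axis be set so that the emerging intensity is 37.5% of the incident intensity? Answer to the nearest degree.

θ ≈ 43°

Unpolarized light through the first polarizer → I₁ = ½ I₀, now polarized at 13°.
Need I₂/I₀ = 0.375, so cos²(θ − 13°) = 0.375 / 0.5 = 0.75.
θ − 13° = arccos(√0.75) = 30.0°, giving θ ≈ 13 + 30.0 = 43.0°.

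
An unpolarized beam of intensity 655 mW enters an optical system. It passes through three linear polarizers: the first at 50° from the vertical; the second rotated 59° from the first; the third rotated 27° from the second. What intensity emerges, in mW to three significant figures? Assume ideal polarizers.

Unpolarized light through the first polarizer → I₁ = 655 mW/2 = 327.5 mW, polarized at 50°.
I₂ = I₁ · cos²(59°) = 327.5 · 0.2653 = 86.87 mW.
I₃ = I₂ · cos²(27°) = 86.87 · 0.7939 = 68.97 mW.

I ≈ 69.0 mW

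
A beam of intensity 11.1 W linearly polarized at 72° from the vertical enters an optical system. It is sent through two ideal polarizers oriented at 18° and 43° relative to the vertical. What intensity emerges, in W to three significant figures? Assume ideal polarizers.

I₁ = 11.1 W · cos²(54°) = 3.835 W.
I₂ = I₁ · cos²(25°) = 3.835 · 0.8214 = 3.15 W.

I ≈ 3.15 W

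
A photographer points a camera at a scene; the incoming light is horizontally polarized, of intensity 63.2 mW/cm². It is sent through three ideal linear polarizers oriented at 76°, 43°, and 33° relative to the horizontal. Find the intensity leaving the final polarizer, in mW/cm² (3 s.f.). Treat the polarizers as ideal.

I ≈ 2.52 mW/cm²

By Malus's law, I₁ = 63.2 mW/cm² · cos²(76°) = 3.699 mW/cm².
I₂ = I₁ · cos²(33°) = 3.699 · 0.7034 = 2.602 mW/cm².
I₃ = I₂ · cos²(10°) = 2.602 · 0.9698 = 2.523 mW/cm².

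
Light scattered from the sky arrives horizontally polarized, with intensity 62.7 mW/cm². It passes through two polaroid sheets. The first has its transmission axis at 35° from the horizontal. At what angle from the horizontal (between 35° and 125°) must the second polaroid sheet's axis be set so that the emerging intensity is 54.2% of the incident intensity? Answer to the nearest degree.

I₁ = I₀ cos²(35° − 0°) = I₀ cos²(35°) = 0.671 I₀.
Need I₂/I₀ = 0.542, so cos²(θ − 35°) = 0.542 / 0.671 = 0.8077.
θ − 35° = arccos(√0.8077) = 26.0°, giving θ ≈ 35 + 26.0 = 61.0°.

θ ≈ 61°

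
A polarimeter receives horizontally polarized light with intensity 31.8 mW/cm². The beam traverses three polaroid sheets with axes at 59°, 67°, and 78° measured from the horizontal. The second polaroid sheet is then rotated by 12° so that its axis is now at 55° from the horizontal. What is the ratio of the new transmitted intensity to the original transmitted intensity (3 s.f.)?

I_new/I_old ≈ 0.892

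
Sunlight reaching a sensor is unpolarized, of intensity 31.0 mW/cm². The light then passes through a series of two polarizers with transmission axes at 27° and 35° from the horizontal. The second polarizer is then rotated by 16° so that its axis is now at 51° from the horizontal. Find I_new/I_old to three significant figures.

Before rotation:
Unpolarized light through the first polarizer → I₁ = ½ I₀, now polarized at 27°.
I₂ = I₁ cos²(35° − 27°) = 0.5 I₀ · cos²(8°) = 0.4903 I₀.
After rotation:
Unpolarized light through the first polarizer → I₁ = ½ I₀, now polarized at 27°.
I₂ = I₁ cos²(51° − 27°) = 0.5 I₀ · cos²(24°) = 0.4173 I₀.
Ratio = 0.4173 / 0.4903 = 0.851.

I_new/I_old ≈ 0.851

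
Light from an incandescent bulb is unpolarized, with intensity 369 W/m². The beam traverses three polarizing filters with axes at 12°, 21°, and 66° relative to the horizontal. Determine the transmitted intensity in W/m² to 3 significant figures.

I ≈ 90.0 W/m²

Unpolarized light through the first polarizer → I₁ = 369 W/m²/2 = 184.5 W/m², polarized at 12°.
I₂ = I₁ · cos²(9°) = 184.5 · 0.9755 = 180 W/m².
I₃ = I₂ · cos²(45°) = 180 · 0.5 = 89.99 W/m².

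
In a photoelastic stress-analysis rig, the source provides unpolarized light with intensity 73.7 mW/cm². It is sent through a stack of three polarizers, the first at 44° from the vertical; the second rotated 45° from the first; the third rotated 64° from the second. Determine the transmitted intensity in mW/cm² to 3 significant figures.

I ≈ 3.54 mW/cm²

Unpolarized light through the first polarizer → I₁ = 73.7 mW/cm²/2 = 36.85 mW/cm², polarized at 44°.
I₂ = I₁ · cos²(45°) = 36.85 · 0.5 = 18.43 mW/cm².
I₃ = I₂ · cos²(64°) = 18.43 · 0.1922 = 3.541 mW/cm².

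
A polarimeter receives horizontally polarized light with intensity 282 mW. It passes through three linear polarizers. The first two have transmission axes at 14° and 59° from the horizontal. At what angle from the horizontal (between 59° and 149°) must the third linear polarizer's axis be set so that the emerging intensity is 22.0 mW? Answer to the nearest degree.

θ ≈ 125°

I₁ = I₀ cos²(14° − 0°) = I₀ cos²(14°) = 0.9415 I₀.
I₂ = I₁ cos²(59° − 14°) = 0.9415 I₀ · cos²(45°) = 0.4707 I₀.
Target fraction: 22.0 / 282 mW = 0.07801 of I₀.
Need I₃/I₀ = 0.07801, so cos²(θ − 59°) = 0.07801 / 0.4707 = 0.1657.
θ − 59° = arccos(√0.1657) = 66.0°, giving θ ≈ 59 + 66.0 = 125.0°.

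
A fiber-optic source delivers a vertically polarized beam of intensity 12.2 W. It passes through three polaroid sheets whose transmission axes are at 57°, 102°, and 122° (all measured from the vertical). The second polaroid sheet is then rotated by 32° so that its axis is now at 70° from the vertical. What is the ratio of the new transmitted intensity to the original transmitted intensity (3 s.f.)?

I_new/I_old ≈ 0.815

Before rotation:
I₁ = I₀ cos²(57° − 0°) = I₀ cos²(57°) = 0.2966 I₀.
I₂ = I₁ cos²(102° − 57°) = 0.2966 I₀ · cos²(45°) = 0.1483 I₀.
I₃ = I₂ cos²(122° − 102°) = 0.1483 I₀ · cos²(20°) = 0.131 I₀.
After rotation:
I₁ = I₀ cos²(57° − 0°) = I₀ cos²(57°) = 0.2966 I₀.
I₂ = I₁ cos²(70° − 57°) = 0.2966 I₀ · cos²(13°) = 0.2816 I₀.
I₃ = I₂ cos²(122° − 70°) = 0.2816 I₀ · cos²(52°) = 0.1067 I₀.
Ratio = 0.1067 / 0.131 = 0.8151.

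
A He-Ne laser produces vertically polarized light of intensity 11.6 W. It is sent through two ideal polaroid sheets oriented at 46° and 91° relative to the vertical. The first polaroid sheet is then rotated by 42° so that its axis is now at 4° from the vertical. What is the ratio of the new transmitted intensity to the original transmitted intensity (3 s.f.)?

I_new/I_old ≈ 0.0113

Before rotation:
By Malus's law, I₁ = I₀ cos²(46° − 0°) = I₀ cos²(46°) = 0.4826 I₀.
I₂ = I₁ cos²(91° − 46°) = 0.4826 I₀ · cos²(45°) = 0.2413 I₀.
After rotation:
I₁ = I₀ cos²(4° − 0°) = I₀ cos²(4°) = 0.9951 I₀.
I₂ = I₁ cos²(91° − 4°) = 0.9951 I₀ · cos²(87°) = 0.002726 I₀.
Ratio = 0.002726 / 0.2413 = 0.0113.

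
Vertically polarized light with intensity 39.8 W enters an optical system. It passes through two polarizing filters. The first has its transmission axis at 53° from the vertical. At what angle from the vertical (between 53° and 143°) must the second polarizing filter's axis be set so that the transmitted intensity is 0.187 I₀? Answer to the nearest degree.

θ ≈ 97°

I₁ = I₀ cos²(53° − 0°) = I₀ cos²(53°) = 0.3622 I₀.
Need I₂/I₀ = 0.187, so cos²(θ − 53°) = 0.187 / 0.3622 = 0.5163.
θ − 53° = arccos(√0.5163) = 44.1°, giving θ ≈ 53 + 44.1 = 97.1°.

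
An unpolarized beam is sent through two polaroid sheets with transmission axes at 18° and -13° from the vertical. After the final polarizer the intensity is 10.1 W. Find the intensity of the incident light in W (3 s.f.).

I₀ ≈ 27.5 W

Unpolarized light through the first polarizer → I₁ = ½ I₀, now polarized at 18°.
I₂ = I₁ cos²(-13° − 18°) = 0.5 I₀ · cos²(31°) = 0.3674 I₀.
So 10.1 W = 0.3674 I₀, giving I₀ = 10.1/0.3674 = 27.49 W.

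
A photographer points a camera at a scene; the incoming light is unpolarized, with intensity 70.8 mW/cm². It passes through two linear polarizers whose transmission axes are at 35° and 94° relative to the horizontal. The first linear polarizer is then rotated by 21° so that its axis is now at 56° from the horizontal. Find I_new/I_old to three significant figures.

Before rotation:
Unpolarized light through the first polarizer → I₁ = ½ I₀, now polarized at 35°.
I₂ = I₁ cos²(94° − 35°) = 0.5 I₀ · cos²(59°) = 0.1326 I₀.
After rotation:
Unpolarized light through the first polarizer → I₁ = ½ I₀, now polarized at 56°.
I₂ = I₁ cos²(94° − 56°) = 0.5 I₀ · cos²(38°) = 0.3105 I₀.
Ratio = 0.3105 / 0.1326 = 2.341.

I_new/I_old ≈ 2.34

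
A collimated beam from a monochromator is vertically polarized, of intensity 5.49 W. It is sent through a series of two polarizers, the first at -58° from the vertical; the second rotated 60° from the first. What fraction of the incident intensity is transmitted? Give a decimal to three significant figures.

I₁ = 5.49 W · cos²(58°) = 1.542 W.
I₂ = I₁ · cos²(60°) = 1.542 · 0.25 = 0.3854 W.
Transmitted fraction = 0.0702.

I/I₀ ≈ 0.0702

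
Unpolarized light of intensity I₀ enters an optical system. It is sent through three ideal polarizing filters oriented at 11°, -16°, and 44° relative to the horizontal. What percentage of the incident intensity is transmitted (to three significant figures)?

≈ 9.92%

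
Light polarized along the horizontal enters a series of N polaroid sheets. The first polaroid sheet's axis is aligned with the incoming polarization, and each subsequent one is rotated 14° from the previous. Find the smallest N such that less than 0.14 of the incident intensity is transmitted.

N = 34

First polarizer is aligned with the polarization: full transmission.
Each further stage multiplies by cos²(14°) = 0.9415.
After N polarizers: T = 0.9415^(N−1). Require T < 0.14 ⇒ N−1 > ln(0.14)/ln(0.9415) = 32.60, so N−1 ≥ 33 and N = 34.
Check: N=34 gives T = 0.1367 < 0.14; N=33 gives T = 0.1452.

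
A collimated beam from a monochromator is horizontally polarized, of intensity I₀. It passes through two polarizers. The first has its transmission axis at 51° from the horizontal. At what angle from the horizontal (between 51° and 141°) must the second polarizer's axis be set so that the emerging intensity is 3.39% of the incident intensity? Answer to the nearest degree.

I₁ = I₀ cos²(51° − 0°) = I₀ cos²(51°) = 0.396 I₀.
Need I₂/I₀ = 0.0339, so cos²(θ − 51°) = 0.0339 / 0.396 = 0.0856.
θ − 51° = arccos(√0.0856) = 73.0°, giving θ ≈ 51 + 73.0 = 124.0°.

θ ≈ 124°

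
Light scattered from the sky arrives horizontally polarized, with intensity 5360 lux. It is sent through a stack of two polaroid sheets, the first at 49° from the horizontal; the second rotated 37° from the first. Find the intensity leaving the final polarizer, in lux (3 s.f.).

By Malus's law, I₁ = 5360 lux · cos²(49°) = 2307 lux.
I₂ = I₁ · cos²(37°) = 2307 · 0.6378 = 1471 lux.

I ≈ 1470 lux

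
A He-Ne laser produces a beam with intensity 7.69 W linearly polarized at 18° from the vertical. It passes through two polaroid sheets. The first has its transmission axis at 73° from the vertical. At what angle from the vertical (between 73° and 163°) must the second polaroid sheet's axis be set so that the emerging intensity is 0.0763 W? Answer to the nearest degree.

I₁ = I₀ cos²(73° − 18°) = I₀ cos²(55°) = 0.329 I₀.
Target fraction: 0.0763 / 7.69 W = 0.009922 of I₀.
Need I₂/I₀ = 0.009922, so cos²(θ − 73°) = 0.009922 / 0.329 = 0.03016.
θ − 73° = arccos(√0.03016) = 80.0°, giving θ ≈ 73 + 80.0 = 153.0°.

θ ≈ 153°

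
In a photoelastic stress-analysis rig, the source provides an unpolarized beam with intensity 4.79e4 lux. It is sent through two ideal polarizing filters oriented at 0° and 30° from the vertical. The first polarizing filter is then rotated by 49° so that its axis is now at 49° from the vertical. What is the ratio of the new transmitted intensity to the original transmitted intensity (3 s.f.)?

Before rotation:
Unpolarized light through the first polarizer → I₁ = ½ I₀, now polarized at 0°.
I₂ = I₁ cos²(30° − 0°) = 0.5 I₀ · cos²(30°) = 0.375 I₀.
After rotation:
Unpolarized light through the first polarizer → I₁ = ½ I₀, now polarized at 49°.
I₂ = I₁ cos²(30° − 49°) = 0.5 I₀ · cos²(19°) = 0.447 I₀.
Ratio = 0.447 / 0.375 = 1.192.

I_new/I_old ≈ 1.19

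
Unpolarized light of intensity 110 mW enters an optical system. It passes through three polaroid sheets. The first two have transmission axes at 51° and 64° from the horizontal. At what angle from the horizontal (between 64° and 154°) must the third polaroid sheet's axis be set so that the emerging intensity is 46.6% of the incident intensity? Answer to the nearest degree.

Unpolarized light through the first polarizer → I₁ = ½ I₀, now polarized at 51°.
I₂ = I₁ cos²(64° − 51°) = 0.5 I₀ · cos²(13°) = 0.4747 I₀.
Need I₃/I₀ = 0.466, so cos²(θ − 64°) = 0.466 / 0.4747 = 0.9817.
θ − 64° = arccos(√0.9817) = 7.8°, giving θ ≈ 64 + 7.8 = 71.8°.

θ ≈ 72°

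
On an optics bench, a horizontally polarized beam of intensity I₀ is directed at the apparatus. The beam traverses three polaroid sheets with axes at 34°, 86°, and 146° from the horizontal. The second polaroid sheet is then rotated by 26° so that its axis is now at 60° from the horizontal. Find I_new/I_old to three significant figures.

I_new/I_old ≈ 0.0415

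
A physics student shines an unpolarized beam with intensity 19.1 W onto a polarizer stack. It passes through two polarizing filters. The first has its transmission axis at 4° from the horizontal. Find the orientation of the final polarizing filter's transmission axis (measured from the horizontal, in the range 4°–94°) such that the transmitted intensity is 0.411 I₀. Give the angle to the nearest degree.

Unpolarized light through the first polarizer → I₁ = ½ I₀, now polarized at 4°.
Need I₂/I₀ = 0.411, so cos²(θ − 4°) = 0.411 / 0.5 = 0.822.
θ − 4° = arccos(√0.822) = 25.0°, giving θ ≈ 4 + 25.0 = 29.0°.

θ ≈ 29°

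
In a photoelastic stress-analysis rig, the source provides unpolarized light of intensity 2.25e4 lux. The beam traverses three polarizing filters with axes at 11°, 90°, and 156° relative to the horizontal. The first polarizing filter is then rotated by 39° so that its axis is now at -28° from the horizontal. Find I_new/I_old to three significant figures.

I_new/I_old ≈ 6.05

Before rotation:
Unpolarized light through the first polarizer → I₁ = ½ I₀, now polarized at 11°.
I₂ = I₁ cos²(90° − 11°) = 0.5 I₀ · cos²(79°) = 0.0182 I₀.
I₃ = I₂ cos²(156° − 90°) = 0.0182 I₀ · cos²(66°) = 0.003012 I₀.
After rotation:
Unpolarized light through the first polarizer → I₁ = ½ I₀, now polarized at -28°.
Angle between axes 1 and 2: 62°. I₂ = 0.5 I₀ · cos²(62°) = 0.1102 I₀.
I₃ = I₂ cos²(156° − 90°) = 0.1102 I₀ · cos²(66°) = 0.01823 I₀.
Ratio = 0.01823 / 0.003012 = 6.054.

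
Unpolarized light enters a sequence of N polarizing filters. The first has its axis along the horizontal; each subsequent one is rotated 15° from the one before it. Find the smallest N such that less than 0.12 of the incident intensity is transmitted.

First polarizer halves the unpolarized light: factor 1/2.
Each further stage multiplies by cos²(15°) = 0.933.
After N polarizers: T = 0.5·0.933^(N−1). Require T < 0.12 ⇒ N−1 > ln(0.12/0.5)/ln(0.933) = 20.58, so N−1 ≥ 21 and N = 22.
Check: N=22 gives T = 0.1166 < 0.12; N=21 gives T = 0.1249.

N = 22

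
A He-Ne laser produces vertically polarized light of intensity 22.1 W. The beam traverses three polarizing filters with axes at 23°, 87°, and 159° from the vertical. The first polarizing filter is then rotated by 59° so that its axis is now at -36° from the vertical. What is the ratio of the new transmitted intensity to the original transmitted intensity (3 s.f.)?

I_new/I_old ≈ 1.19

Before rotation:
I₁ = I₀ cos²(23° − 0°) = I₀ cos²(23°) = 0.8473 I₀.
I₂ = I₁ cos²(87° − 23°) = 0.8473 I₀ · cos²(64°) = 0.1628 I₀.
I₃ = I₂ cos²(159° − 87°) = 0.1628 I₀ · cos²(72°) = 0.01555 I₀.
After rotation:
I₁ = I₀ cos²(-36° − 0°) = I₀ cos²(36°) = 0.6545 I₀.
Angle between axes 1 and 2: 57°. I₂ = 0.6545 I₀ · cos²(57°) = 0.1941 I₀.
I₃ = I₂ cos²(159° − 87°) = 0.1941 I₀ · cos²(72°) = 0.01854 I₀.
Ratio = 0.01854 / 0.01555 = 1.192.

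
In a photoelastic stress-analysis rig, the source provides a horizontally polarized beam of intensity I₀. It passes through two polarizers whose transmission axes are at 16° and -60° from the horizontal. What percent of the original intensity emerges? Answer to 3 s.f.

I₁ = I₀ cos²(16° − 0°) = I₀ cos²(16°) = 0.924 I₀.
I₂ = I₁ cos²(-60° − 16°) = 0.924 I₀ · cos²(76°) = 0.05408 I₀.
That is 5.408% of the incident intensity.

≈ 5.41%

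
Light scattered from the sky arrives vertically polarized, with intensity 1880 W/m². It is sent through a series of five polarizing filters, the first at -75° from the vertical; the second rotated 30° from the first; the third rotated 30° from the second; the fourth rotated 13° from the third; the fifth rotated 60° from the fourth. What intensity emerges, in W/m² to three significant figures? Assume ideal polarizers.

I₁ = 1880 W/m² · cos²(75°) = 125.9 W/m².
I₂ = I₁ · cos²(30°) = 125.9 · 0.75 = 94.45 W/m².
I₃ = I₂ · cos²(30°) = 94.45 · 0.75 = 70.84 W/m².
I₄ = I₃ · cos²(13°) = 70.84 · 0.9494 = 67.25 W/m².
I₅ = I₄ · cos²(60°) = 67.25 · 0.25 = 16.81 W/m².

I ≈ 16.8 W/m²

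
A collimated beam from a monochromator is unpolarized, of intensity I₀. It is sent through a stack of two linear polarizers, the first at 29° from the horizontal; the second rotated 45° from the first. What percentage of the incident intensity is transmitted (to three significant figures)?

≈ 25.0%

Unpolarized light through the first polarizer → I₁ = ½ I₀, now polarized at 29°.
I₂ = I₁ cos²(45°) = 0.5 · 0.5 I₀ = 0.25 I₀.
That is 25% of the incident intensity.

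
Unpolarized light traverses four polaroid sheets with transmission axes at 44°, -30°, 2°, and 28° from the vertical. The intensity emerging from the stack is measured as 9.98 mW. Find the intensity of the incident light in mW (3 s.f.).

Unpolarized light through the first polarizer → I₁ = ½ I₀, now polarized at 44°.
I₂ = I₁ cos²(-30° − 44°) = 0.5 I₀ · cos²(74°) = 0.03799 I₀.
I₃ = I₂ cos²(2° + 30°) = 0.03799 I₀ · cos²(32°) = 0.02732 I₀.
I₄ = I₃ cos²(28° − 2°) = 0.02732 I₀ · cos²(26°) = 0.02207 I₀.
So 9.98 mW = 0.02207 I₀, giving I₀ = 9.98/0.02207 = 452.2 mW.

I₀ ≈ 452 mW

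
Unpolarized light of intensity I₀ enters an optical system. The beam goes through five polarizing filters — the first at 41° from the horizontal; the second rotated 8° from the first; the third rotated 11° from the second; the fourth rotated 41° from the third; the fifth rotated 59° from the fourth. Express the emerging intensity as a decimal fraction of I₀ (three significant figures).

≈ 0.0714 I₀

Unpolarized light through the first polarizer → I₁ = ½ I₀, now polarized at 41°.
I₂ = I₁ cos²(8°) = 0.5 · 0.9806 I₀ = 0.4903 I₀.
I₃ = I₂ cos²(11°) = 0.4903 · 0.9636 I₀ = 0.4725 I₀.
I₄ = I₃ cos²(41°) = 0.4725 · 0.5696 I₀ = 0.2691 I₀.
I₅ = I₄ cos²(59°) = 0.2691 · 0.2653 I₀ = 0.07139 I₀.
Transmitted fraction = 0.07139.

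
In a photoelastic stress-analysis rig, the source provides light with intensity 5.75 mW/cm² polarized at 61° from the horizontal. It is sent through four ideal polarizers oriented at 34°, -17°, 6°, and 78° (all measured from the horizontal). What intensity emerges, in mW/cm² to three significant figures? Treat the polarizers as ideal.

I₁ = 5.75 mW/cm² · cos²(27°) = 4.565 mW/cm².
I₂ = I₁ · cos²(51°) = 4.565 · 0.396 = 1.808 mW/cm².
I₃ = I₂ · cos²(23°) = 1.808 · 0.8473 = 1.532 mW/cm².
I₄ = I₃ · cos²(72°) = 1.532 · 0.09549 = 0.1463 mW/cm².

I ≈ 0.146 mW/cm²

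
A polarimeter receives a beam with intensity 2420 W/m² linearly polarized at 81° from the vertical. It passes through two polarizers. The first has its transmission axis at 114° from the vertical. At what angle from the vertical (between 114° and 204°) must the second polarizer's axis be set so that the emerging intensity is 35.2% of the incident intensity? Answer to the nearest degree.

θ ≈ 159°

By Malus's law, I₁ = I₀ cos²(114° − 81°) = I₀ cos²(33°) = 0.7034 I₀.
Need I₂/I₀ = 0.352, so cos²(θ − 114°) = 0.352 / 0.7034 = 0.5004.
θ − 114° = arccos(√0.5004) = 45.0°, giving θ ≈ 114 + 45.0 = 159.0°.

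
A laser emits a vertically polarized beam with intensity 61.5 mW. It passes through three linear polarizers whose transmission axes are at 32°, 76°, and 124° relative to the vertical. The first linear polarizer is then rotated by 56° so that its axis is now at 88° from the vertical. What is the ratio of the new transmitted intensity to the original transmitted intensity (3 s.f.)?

I_new/I_old ≈ 0.00313

Before rotation:
I₁ = I₀ cos²(32° − 0°) = I₀ cos²(32°) = 0.7192 I₀.
I₂ = I₁ cos²(76° − 32°) = 0.7192 I₀ · cos²(44°) = 0.3721 I₀.
I₃ = I₂ cos²(124° − 76°) = 0.3721 I₀ · cos²(48°) = 0.1666 I₀.
After rotation:
I₁ = I₀ cos²(88° − 0°) = I₀ cos²(88°) = 0.001218 I₀.
I₂ = I₁ cos²(76° − 88°) = 0.001218 I₀ · cos²(12°) = 0.001165 I₀.
I₃ = I₂ cos²(124° − 76°) = 0.001165 I₀ · cos²(48°) = 0.0005218 I₀.
Ratio = 0.0005218 / 0.1666 = 0.003131.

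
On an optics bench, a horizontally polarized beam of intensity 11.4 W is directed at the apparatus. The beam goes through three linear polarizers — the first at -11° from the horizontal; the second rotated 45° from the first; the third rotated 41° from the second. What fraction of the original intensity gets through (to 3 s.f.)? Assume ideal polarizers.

By Malus's law, I₁ = 11.4 W · cos²(11°) = 10.98 W.
I₂ = I₁ · cos²(45°) = 10.98 · 0.5 = 5.492 W.
I₃ = I₂ · cos²(41°) = 5.492 · 0.5696 = 3.128 W.
Transmitted fraction = 0.2744.

I/I₀ ≈ 0.274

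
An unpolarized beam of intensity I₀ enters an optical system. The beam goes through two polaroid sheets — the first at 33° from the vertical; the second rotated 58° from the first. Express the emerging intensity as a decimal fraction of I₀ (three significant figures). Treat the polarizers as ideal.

Unpolarized light through the first polarizer → I₁ = ½ I₀, now polarized at 33°.
I₂ = I₁ cos²(58°) = 0.5 · 0.2808 I₀ = 0.1404 I₀.
Transmitted fraction = 0.1404.

≈ 0.140 I₀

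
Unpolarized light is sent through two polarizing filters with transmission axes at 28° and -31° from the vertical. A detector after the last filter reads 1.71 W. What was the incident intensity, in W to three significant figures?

I₀ ≈ 12.9 W

Unpolarized light through the first polarizer → I₁ = ½ I₀, now polarized at 28°.
I₂ = I₁ cos²(-31° − 28°) = 0.5 I₀ · cos²(59°) = 0.1326 I₀.
So 1.71 W = 0.1326 I₀, giving I₀ = 1.71/0.1326 = 12.89 W.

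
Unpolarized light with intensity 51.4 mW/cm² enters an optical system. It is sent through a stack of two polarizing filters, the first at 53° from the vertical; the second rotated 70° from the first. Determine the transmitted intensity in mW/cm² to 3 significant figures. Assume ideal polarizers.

Unpolarized light through the first polarizer → I₁ = 51.4 mW/cm²/2 = 25.7 mW/cm², polarized at 53°.
I₂ = I₁ · cos²(70°) = 25.7 · 0.117 = 3.006 mW/cm².

I ≈ 3.01 mW/cm²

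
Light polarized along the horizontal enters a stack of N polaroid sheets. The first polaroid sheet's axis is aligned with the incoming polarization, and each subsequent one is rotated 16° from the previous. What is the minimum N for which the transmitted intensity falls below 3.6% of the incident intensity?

First polarizer is aligned with the polarization: full transmission.
Each further stage multiplies by cos²(16°) = 0.924.
After N polarizers: T = 0.924^(N−1). Require T < 0.036 ⇒ N−1 > ln(0.036)/ln(0.924) = 42.07, so N−1 ≥ 43 and N = 44.
Check: N=44 gives T = 0.03345 < 0.036; N=43 gives T = 0.0362.

N = 44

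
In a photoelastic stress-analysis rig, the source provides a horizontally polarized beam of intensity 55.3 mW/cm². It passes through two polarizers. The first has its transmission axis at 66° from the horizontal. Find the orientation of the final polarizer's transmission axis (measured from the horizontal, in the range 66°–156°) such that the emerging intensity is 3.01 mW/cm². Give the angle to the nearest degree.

By Malus's law, I₁ = I₀ cos²(66° − 0°) = I₀ cos²(66°) = 0.1654 I₀.
Target fraction: 3.01 / 55.3 mW/cm² = 0.05443 of I₀.
Need I₂/I₀ = 0.05443, so cos²(θ − 66°) = 0.05443 / 0.1654 = 0.329.
θ − 66° = arccos(√0.329) = 55.0°, giving θ ≈ 66 + 55.0 = 121.0°.

θ ≈ 121°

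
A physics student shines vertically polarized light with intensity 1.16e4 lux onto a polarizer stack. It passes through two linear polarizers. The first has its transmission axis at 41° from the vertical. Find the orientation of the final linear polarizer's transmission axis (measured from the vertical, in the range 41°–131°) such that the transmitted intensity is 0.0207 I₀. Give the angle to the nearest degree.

I₁ = I₀ cos²(41° − 0°) = I₀ cos²(41°) = 0.5696 I₀.
Need I₂/I₀ = 0.0207, so cos²(θ − 41°) = 0.0207 / 0.5696 = 0.03634.
θ − 41° = arccos(√0.03634) = 79.0°, giving θ ≈ 41 + 79.0 = 120.0°.

θ ≈ 120°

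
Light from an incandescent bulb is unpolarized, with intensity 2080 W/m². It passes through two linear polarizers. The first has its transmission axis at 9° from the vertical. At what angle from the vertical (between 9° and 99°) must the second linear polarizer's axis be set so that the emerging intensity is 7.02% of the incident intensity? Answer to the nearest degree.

Unpolarized light through the first polarizer → I₁ = ½ I₀, now polarized at 9°.
Need I₂/I₀ = 0.0702, so cos²(θ − 9°) = 0.0702 / 0.5 = 0.1404.
θ − 9° = arccos(√0.1404) = 68.0°, giving θ ≈ 9 + 68.0 = 77.0°.

θ ≈ 77°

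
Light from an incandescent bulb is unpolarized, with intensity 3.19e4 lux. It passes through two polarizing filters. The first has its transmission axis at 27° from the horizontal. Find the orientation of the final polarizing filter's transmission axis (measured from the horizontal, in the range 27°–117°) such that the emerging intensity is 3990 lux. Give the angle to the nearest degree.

Unpolarized light through the first polarizer → I₁ = ½ I₀, now polarized at 27°.
Target fraction: 3990 / 3.19e4 lux = 0.1251 of I₀.
Need I₂/I₀ = 0.1251, so cos²(θ − 27°) = 0.1251 / 0.5 = 0.2502.
θ − 27° = arccos(√0.2502) = 60.0°, giving θ ≈ 27 + 60.0 = 87.0°.

θ ≈ 87°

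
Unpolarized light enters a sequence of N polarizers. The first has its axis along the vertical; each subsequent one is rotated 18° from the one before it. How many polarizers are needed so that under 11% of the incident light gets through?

N = 17

First polarizer halves the unpolarized light: factor 1/2.
Each further stage multiplies by cos²(18°) = 0.9045.
After N polarizers: T = 0.5·0.9045^(N−1). Require T < 0.11 ⇒ N−1 > ln(0.11/0.5)/ln(0.9045) = 15.09, so N−1 ≥ 16 and N = 17.
Check: N=17 gives T = 0.1004 < 0.11; N=16 gives T = 0.111.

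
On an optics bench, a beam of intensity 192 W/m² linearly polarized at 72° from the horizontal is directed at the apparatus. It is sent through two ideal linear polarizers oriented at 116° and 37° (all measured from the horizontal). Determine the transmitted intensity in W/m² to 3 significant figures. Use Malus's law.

I ≈ 3.62 W/m²

By Malus's law, I₁ = 192 W/m² · cos²(44°) = 99.35 W/m².
I₂ = I₁ · cos²(79°) = 99.35 · 0.03641 = 3.617 W/m².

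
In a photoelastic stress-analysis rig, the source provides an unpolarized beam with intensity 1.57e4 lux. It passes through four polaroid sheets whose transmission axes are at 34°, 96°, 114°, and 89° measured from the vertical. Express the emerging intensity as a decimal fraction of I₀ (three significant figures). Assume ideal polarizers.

I/I₀ ≈ 0.0819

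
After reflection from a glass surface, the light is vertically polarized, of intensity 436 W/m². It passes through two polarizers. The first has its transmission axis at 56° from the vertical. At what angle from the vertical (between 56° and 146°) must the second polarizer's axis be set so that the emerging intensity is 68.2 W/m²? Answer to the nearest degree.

θ ≈ 101°

I₁ = I₀ cos²(56° − 0°) = I₀ cos²(56°) = 0.3127 I₀.
Target fraction: 68.2 / 436 W/m² = 0.1564 of I₀.
Need I₂/I₀ = 0.1564, so cos²(θ − 56°) = 0.1564 / 0.3127 = 0.5002.
θ − 56° = arccos(√0.5002) = 45.0°, giving θ ≈ 56 + 45.0 = 101.0°.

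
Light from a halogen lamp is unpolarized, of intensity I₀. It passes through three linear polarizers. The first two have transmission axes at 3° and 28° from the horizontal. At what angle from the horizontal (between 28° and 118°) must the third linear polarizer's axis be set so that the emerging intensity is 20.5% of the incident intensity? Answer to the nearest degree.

Unpolarized light through the first polarizer → I₁ = ½ I₀, now polarized at 3°.
I₂ = I₁ cos²(28° − 3°) = 0.5 I₀ · cos²(25°) = 0.4107 I₀.
Need I₃/I₀ = 0.205, so cos²(θ − 28°) = 0.205 / 0.4107 = 0.4992.
θ − 28° = arccos(√0.4992) = 45.0°, giving θ ≈ 28 + 45.0 = 73.0°.

θ ≈ 73°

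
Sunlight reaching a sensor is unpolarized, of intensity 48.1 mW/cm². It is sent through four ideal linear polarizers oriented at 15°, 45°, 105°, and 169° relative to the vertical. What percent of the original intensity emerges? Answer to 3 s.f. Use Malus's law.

Unpolarized light through the first polarizer → I₁ = 48.1 mW/cm²/2 = 24.05 mW/cm², polarized at 15°.
I₂ = I₁ · cos²(30°) = 24.05 · 0.75 = 18.04 mW/cm².
I₃ = I₂ · cos²(60°) = 18.04 · 0.25 = 4.509 mW/cm².
I₄ = I₃ · cos²(64°) = 4.509 · 0.1922 = 0.8666 mW/cm².
That is 1.802% of the incident intensity.

≈ 1.80%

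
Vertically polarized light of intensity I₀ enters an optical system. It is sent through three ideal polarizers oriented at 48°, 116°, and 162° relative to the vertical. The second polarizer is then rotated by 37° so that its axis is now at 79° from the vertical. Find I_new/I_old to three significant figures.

Before rotation:
By Malus's law, I₁ = I₀ cos²(48° − 0°) = I₀ cos²(48°) = 0.4477 I₀.
I₂ = I₁ cos²(116° − 48°) = 0.4477 I₀ · cos²(68°) = 0.06283 I₀.
I₃ = I₂ cos²(162° − 116°) = 0.06283 I₀ · cos²(46°) = 0.03032 I₀.
After rotation:
I₁ = I₀ cos²(48° − 0°) = I₀ cos²(48°) = 0.4477 I₀.
I₂ = I₁ cos²(79° − 48°) = 0.4477 I₀ · cos²(31°) = 0.329 I₀.
I₃ = I₂ cos²(162° − 79°) = 0.329 I₀ · cos²(83°) = 0.004886 I₀.
Ratio = 0.004886 / 0.03032 = 0.1611.

I_new/I_old ≈ 0.161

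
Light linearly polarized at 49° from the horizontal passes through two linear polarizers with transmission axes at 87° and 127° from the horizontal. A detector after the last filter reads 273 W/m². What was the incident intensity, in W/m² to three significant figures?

I₀ ≈ 749 W/m²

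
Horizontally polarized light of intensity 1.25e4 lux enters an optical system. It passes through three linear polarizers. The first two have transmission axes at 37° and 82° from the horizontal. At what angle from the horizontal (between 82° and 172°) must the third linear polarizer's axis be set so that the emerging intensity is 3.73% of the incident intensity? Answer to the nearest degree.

θ ≈ 152°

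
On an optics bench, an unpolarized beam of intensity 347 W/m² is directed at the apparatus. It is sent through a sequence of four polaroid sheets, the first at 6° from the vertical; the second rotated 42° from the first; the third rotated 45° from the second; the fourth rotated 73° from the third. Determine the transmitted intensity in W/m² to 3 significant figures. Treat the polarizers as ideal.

Unpolarized light through the first polarizer → I₁ = 347 W/m²/2 = 173.5 W/m², polarized at 6°.
I₂ = I₁ · cos²(42°) = 173.5 · 0.5523 = 95.82 W/m².
I₃ = I₂ · cos²(45°) = 95.82 · 0.5 = 47.91 W/m².
I₄ = I₃ · cos²(73°) = 47.91 · 0.08548 = 4.095 W/m².

I ≈ 4.10 W/m²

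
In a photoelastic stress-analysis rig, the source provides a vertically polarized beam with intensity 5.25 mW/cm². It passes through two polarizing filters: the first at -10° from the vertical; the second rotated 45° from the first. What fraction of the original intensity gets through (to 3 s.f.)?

I₁ = 5.25 mW/cm² · cos²(10°) = 5.092 mW/cm².
I₂ = I₁ · cos²(45°) = 5.092 · 0.5 = 2.546 mW/cm².
Transmitted fraction = 0.4849.

I/I₀ ≈ 0.485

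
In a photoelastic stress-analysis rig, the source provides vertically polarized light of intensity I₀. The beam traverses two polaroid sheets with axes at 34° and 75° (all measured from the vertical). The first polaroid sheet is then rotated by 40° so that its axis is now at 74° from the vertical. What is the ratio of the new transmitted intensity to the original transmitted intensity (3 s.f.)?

Before rotation:
By Malus's law, I₁ = I₀ cos²(34° − 0°) = I₀ cos²(34°) = 0.6873 I₀.
I₂ = I₁ cos²(75° − 34°) = 0.6873 I₀ · cos²(41°) = 0.3915 I₀.
After rotation:
I₁ = I₀ cos²(74° − 0°) = I₀ cos²(74°) = 0.07598 I₀.
I₂ = I₁ cos²(75° − 74°) = 0.07598 I₀ · cos²(1°) = 0.07595 I₀.
Ratio = 0.07595 / 0.3915 = 0.194.

I_new/I_old ≈ 0.194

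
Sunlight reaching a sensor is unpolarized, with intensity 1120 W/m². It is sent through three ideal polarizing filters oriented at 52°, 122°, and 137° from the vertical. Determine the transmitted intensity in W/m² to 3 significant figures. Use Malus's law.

Unpolarized light through the first polarizer → I₁ = 1120 W/m²/2 = 560 W/m², polarized at 52°.
I₂ = I₁ · cos²(70°) = 560 · 0.117 = 65.51 W/m².
I₃ = I₂ · cos²(15°) = 65.51 · 0.933 = 61.12 W/m².

I ≈ 61.1 W/m²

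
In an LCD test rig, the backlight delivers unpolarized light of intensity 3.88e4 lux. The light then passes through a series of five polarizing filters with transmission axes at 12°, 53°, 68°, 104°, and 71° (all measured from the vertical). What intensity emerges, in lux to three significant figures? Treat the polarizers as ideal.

Unpolarized light through the first polarizer → I₁ = 3.88e4 lux/2 = 1.94e+04 lux, polarized at 12°.
I₂ = I₁ · cos²(41°) = 1.94e+04 · 0.5696 = 1.105e+04 lux.
I₃ = I₂ · cos²(15°) = 1.105e+04 · 0.933 = 1.031e+04 lux.
I₄ = I₃ · cos²(36°) = 1.031e+04 · 0.6545 = 6748 lux.
I₅ = I₄ · cos²(33°) = 6748 · 0.7034 = 4746 lux.

I ≈ 4750 lux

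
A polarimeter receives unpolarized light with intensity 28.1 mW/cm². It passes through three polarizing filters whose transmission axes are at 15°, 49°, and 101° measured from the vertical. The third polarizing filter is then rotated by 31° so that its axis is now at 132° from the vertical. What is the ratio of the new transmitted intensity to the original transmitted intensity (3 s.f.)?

I_new/I_old ≈ 0.0392

Before rotation:
Unpolarized light through the first polarizer → I₁ = ½ I₀, now polarized at 15°.
I₂ = I₁ cos²(49° − 15°) = 0.5 I₀ · cos²(34°) = 0.3437 I₀.
I₃ = I₂ cos²(101° − 49°) = 0.3437 I₀ · cos²(52°) = 0.1303 I₀.
After rotation:
Unpolarized light through the first polarizer → I₁ = ½ I₀, now polarized at 15°.
I₂ = I₁ cos²(49° − 15°) = 0.5 I₀ · cos²(34°) = 0.3437 I₀.
I₃ = I₂ cos²(132° − 49°) = 0.3437 I₀ · cos²(83°) = 0.005104 I₀.
Ratio = 0.005104 / 0.1303 = 0.03918.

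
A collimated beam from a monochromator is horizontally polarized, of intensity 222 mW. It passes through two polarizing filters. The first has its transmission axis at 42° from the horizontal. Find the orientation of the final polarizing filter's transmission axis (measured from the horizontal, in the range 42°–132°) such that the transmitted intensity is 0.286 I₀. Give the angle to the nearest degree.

θ ≈ 86°

By Malus's law, I₁ = I₀ cos²(42° − 0°) = I₀ cos²(42°) = 0.5523 I₀.
Need I₂/I₀ = 0.286, so cos²(θ − 42°) = 0.286 / 0.5523 = 0.5179.
θ − 42° = arccos(√0.5179) = 44.0°, giving θ ≈ 42 + 44.0 = 86.0°.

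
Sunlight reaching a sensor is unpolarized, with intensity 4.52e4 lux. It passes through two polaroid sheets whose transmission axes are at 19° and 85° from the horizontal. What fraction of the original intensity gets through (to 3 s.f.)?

I/I₀ ≈ 0.0827

Unpolarized light through the first polarizer → I₁ = 4.52e4 lux/2 = 2.26e+04 lux, polarized at 19°.
I₂ = I₁ · cos²(66°) = 2.26e+04 · 0.1654 = 3739 lux.
Transmitted fraction = 0.08272.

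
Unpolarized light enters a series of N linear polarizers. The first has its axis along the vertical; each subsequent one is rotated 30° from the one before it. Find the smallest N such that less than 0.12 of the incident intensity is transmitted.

N = 6

First polarizer halves the unpolarized light: factor 1/2.
Each further stage multiplies by cos²(30°) = 0.75.
After N polarizers: T = 0.5·0.75^(N−1). Require T < 0.12 ⇒ N−1 > ln(0.12/0.5)/ln(0.75) = 4.96, so N−1 ≥ 5 and N = 6.
Check: N=6 gives T = 0.1187 < 0.12; N=5 gives T = 0.1582.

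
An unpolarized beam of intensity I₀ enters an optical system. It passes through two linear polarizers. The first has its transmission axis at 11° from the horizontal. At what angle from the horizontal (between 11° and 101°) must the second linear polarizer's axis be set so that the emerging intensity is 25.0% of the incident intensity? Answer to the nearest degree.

θ ≈ 56°

Unpolarized light through the first polarizer → I₁ = ½ I₀, now polarized at 11°.
Need I₂/I₀ = 0.25, so cos²(θ − 11°) = 0.25 / 0.5 = 0.5.
θ − 11° = arccos(√0.5) = 45.0°, giving θ ≈ 11 + 45.0 = 56.0°.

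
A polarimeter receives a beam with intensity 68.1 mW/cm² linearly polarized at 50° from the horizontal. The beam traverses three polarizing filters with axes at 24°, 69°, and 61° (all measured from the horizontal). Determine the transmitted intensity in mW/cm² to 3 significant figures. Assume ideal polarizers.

By Malus's law, I₁ = 68.1 mW/cm² · cos²(26°) = 55.01 mW/cm².
I₂ = I₁ · cos²(45°) = 55.01 · 0.5 = 27.51 mW/cm².
I₃ = I₂ · cos²(8°) = 27.51 · 0.9806 = 26.97 mW/cm².

I ≈ 27.0 mW/cm²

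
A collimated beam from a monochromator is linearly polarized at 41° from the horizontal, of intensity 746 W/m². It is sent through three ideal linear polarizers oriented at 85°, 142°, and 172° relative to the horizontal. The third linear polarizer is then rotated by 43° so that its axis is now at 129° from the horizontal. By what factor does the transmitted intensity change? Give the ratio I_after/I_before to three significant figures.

I_new/I_old ≈ 1.27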